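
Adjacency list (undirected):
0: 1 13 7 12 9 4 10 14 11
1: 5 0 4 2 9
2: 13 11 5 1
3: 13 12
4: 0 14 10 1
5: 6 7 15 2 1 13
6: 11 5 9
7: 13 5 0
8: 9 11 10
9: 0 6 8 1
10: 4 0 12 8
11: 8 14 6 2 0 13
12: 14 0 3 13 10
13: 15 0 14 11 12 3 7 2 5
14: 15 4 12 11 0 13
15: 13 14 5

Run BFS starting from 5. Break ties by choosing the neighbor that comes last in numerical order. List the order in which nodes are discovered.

5, 15, 13, 7, 6, 2, 1, 14, 12, 11, 3, 0, 9, 4, 10, 8

Visit 5; enqueue 15, 13, 7, 6, 2, 1 → queue [15, 13, 7, 6, 2, 1]
Visit 15; enqueue 14 → queue [13, 7, 6, 2, 1, 14]
Visit 13; enqueue 12, 11, 3, 0 → queue [7, 6, 2, 1, 14, 12, 11, 3, 0]
Visit 7 → queue [6, 2, 1, 14, 12, 11, 3, 0]
Visit 6; enqueue 9 → queue [2, 1, 14, 12, 11, 3, 0, 9]
Visit 2 → queue [1, 14, 12, 11, 3, 0, 9]
Visit 1; enqueue 4 → queue [14, 12, 11, 3, 0, 9, 4]
Visit 14 → queue [12, 11, 3, 0, 9, 4]
Visit 12; enqueue 10 → queue [11, 3, 0, 9, 4, 10]
Visit 11; enqueue 8 → queue [3, 0, 9, 4, 10, 8]
Visit 3 → queue [0, 9, 4, 10, 8]
Visit 0 → queue [9, 4, 10, 8]
Visit 9 → queue [4, 10, 8]
Visit 4 → queue [10, 8]
Visit 10 → queue [8]
Visit 8 → queue []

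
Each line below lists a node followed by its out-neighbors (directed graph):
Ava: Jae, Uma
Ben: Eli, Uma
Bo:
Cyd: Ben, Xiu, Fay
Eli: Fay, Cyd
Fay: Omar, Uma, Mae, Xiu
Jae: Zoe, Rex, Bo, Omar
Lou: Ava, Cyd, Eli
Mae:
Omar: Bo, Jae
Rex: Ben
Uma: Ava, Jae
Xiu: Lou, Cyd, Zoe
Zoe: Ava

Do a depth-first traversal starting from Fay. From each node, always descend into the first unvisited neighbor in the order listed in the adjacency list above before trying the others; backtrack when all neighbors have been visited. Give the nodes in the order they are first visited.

Fay, Omar, Bo, Jae, Zoe, Ava, Uma, Rex, Ben, Eli, Cyd, Xiu, Lou, Mae

Visit Fay
Fay → Omar
Omar → Bo
Omar → Jae
Jae → Zoe
Zoe → Ava
Ava → Uma
Jae → Rex
Rex → Ben
Ben → Eli
Eli → Cyd
Cyd → Xiu
Xiu → Lou
Fay → Mae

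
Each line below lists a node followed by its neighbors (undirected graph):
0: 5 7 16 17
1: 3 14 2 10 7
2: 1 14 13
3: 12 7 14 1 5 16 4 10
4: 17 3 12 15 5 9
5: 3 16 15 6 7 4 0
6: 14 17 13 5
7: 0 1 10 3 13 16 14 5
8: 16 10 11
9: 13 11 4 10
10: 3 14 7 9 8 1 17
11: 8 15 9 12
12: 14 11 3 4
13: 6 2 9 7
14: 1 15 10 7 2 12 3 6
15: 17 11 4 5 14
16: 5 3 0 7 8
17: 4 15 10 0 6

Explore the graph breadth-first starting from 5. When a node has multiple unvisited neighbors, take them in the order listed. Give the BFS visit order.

Visit 5; enqueue 3, 16, 15, 6, 7, 4, 0 → queue [3, 16, 15, 6, 7, 4, 0]
Visit 3; enqueue 12, 14, 1, 10 → queue [16, 15, 6, 7, 4, 0, 12, 14, 1, 10]
Visit 16; enqueue 8 → queue [15, 6, 7, 4, 0, 12, 14, 1, 10, 8]
Visit 15; enqueue 17, 11 → queue [6, 7, 4, 0, 12, 14, 1, 10, 8, 17, 11]
Visit 6; enqueue 13 → queue [7, 4, 0, 12, 14, 1, 10, 8, 17, 11, 13]
Visit 7 → queue [4, 0, 12, 14, 1, 10, 8, 17, 11, 13]
Visit 4; enqueue 9 → queue [0, 12, 14, 1, 10, 8, 17, 11, 13, 9]
Visit 0 → queue [12, 14, 1, 10, 8, 17, 11, 13, 9]
Visit 12 → queue [14, 1, 10, 8, 17, 11, 13, 9]
Visit 14; enqueue 2 → queue [1, 10, 8, 17, 11, 13, 9, 2]
Visit 1 → queue [10, 8, 17, 11, 13, 9, 2]
Visit 10 → queue [8, 17, 11, 13, 9, 2]
Visit 8 → queue [17, 11, 13, 9, 2]
Visit 17 → queue [11, 13, 9, 2]
Visit 11 → queue [13, 9, 2]
Visit 13 → queue [9, 2]
Visit 9 → queue [2]
Visit 2 → queue []

5 -> 3 -> 16 -> 15 -> 6 -> 7 -> 4 -> 0 -> 12 -> 14 -> 1 -> 10 -> 8 -> 17 -> 11 -> 13 -> 9 -> 2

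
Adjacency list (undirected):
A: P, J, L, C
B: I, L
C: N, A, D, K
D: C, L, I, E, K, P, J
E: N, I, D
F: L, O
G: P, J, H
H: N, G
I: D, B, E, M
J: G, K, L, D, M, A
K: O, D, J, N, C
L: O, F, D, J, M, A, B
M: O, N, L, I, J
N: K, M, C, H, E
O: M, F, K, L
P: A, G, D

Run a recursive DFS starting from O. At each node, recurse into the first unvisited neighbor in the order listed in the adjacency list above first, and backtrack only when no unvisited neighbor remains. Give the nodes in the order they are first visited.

Visit O
O → M
M → N
N → K
K → D
D → C
C → A
A → P
P → G
G → J
J → L
L → F
L → B
B → I
I → E
G → H

O → M → N → K → D → C → A → P → G → J → L → F → B → I → E → H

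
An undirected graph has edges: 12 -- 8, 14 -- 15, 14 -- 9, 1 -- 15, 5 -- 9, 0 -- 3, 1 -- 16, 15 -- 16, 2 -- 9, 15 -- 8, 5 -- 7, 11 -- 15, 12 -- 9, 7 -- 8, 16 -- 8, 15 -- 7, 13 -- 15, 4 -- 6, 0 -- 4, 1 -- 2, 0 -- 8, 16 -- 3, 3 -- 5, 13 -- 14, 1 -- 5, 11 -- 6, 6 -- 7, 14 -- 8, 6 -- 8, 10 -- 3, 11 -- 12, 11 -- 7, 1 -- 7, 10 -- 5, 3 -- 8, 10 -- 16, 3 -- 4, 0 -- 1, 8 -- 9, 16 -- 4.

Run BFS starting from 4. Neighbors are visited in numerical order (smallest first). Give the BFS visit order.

Visit 4; enqueue 0, 3, 6, 16 → queue [0, 3, 6, 16]
Visit 0; enqueue 1, 8 → queue [3, 6, 16, 1, 8]
Visit 3; enqueue 5, 10 → queue [6, 16, 1, 8, 5, 10]
Visit 6; enqueue 7, 11 → queue [16, 1, 8, 5, 10, 7, 11]
Visit 16; enqueue 15 → queue [1, 8, 5, 10, 7, 11, 15]
Visit 1; enqueue 2 → queue [8, 5, 10, 7, 11, 15, 2]
Visit 8; enqueue 9, 12, 14 → queue [5, 10, 7, 11, 15, 2, 9, 12, 14]
Visit 5 → queue [10, 7, 11, 15, 2, 9, 12, 14]
Visit 10 → queue [7, 11, 15, 2, 9, 12, 14]
Visit 7 → queue [11, 15, 2, 9, 12, 14]
Visit 11 → queue [15, 2, 9, 12, 14]
Visit 15; enqueue 13 → queue [2, 9, 12, 14, 13]
Visit 2 → queue [9, 12, 14, 13]
Visit 9 → queue [12, 14, 13]
Visit 12 → queue [14, 13]
Visit 14 → queue [13]
Visit 13 → queue []

4 → 0 → 3 → 6 → 16 → 1 → 8 → 5 → 10 → 7 → 11 → 15 → 2 → 9 → 12 → 14 → 13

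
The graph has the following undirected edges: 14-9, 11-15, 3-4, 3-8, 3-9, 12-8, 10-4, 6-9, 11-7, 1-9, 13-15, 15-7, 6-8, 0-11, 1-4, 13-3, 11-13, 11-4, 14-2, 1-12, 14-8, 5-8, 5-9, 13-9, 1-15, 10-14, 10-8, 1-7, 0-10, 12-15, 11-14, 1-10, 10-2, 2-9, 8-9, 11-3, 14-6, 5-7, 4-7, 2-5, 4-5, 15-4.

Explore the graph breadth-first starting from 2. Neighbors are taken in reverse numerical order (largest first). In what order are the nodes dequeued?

2 14 10 9 5 11 8 6 4 1 0 13 3 7 15 12

Visit 2; enqueue 14, 10, 9, 5 → queue [14, 10, 9, 5]
Visit 14; enqueue 11, 8, 6 → queue [10, 9, 5, 11, 8, 6]
Visit 10; enqueue 4, 1, 0 → queue [9, 5, 11, 8, 6, 4, 1, 0]
Visit 9; enqueue 13, 3 → queue [5, 11, 8, 6, 4, 1, 0, 13, 3]
Visit 5; enqueue 7 → queue [11, 8, 6, 4, 1, 0, 13, 3, 7]
Visit 11; enqueue 15 → queue [8, 6, 4, 1, 0, 13, 3, 7, 15]
Visit 8; enqueue 12 → queue [6, 4, 1, 0, 13, 3, 7, 15, 12]
Visit 6 → queue [4, 1, 0, 13, 3, 7, 15, 12]
Visit 4 → queue [1, 0, 13, 3, 7, 15, 12]
Visit 1 → queue [0, 13, 3, 7, 15, 12]
Visit 0 → queue [13, 3, 7, 15, 12]
Visit 13 → queue [3, 7, 15, 12]
Visit 3 → queue [7, 15, 12]
Visit 7 → queue [15, 12]
Visit 15 → queue [12]
Visit 12 → queue []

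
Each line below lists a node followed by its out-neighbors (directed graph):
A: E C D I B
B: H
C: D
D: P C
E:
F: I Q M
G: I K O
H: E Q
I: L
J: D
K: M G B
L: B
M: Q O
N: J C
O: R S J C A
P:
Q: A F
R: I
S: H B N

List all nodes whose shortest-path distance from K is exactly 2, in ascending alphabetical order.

H, I, O, Q

Level 0: K
Level 1: B, G, M
Level 2: H, I, O, Q
Level 3: A, C, E, F, J, L, R, S
Level 4: D, N
Level 5: P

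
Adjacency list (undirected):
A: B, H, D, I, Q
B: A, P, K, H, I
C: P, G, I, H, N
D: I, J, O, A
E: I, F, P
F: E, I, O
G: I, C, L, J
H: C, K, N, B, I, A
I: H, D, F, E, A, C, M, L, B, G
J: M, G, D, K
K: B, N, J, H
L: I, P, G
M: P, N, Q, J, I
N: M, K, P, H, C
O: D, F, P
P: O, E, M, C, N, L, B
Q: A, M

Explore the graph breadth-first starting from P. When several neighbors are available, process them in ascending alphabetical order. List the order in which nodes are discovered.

P, B, C, E, L, M, N, O, A, H, I, K, G, F, J, Q, D

Visit P; enqueue B, C, E, L, M, N, O → queue [B, C, E, L, M, N, O]
Visit B; enqueue A, H, I, K → queue [C, E, L, M, N, O, A, H, I, K]
Visit C; enqueue G → queue [E, L, M, N, O, A, H, I, K, G]
Visit E; enqueue F → queue [L, M, N, O, A, H, I, K, G, F]
Visit L → queue [M, N, O, A, H, I, K, G, F]
Visit M; enqueue J, Q → queue [N, O, A, H, I, K, G, F, J, Q]
Visit N → queue [O, A, H, I, K, G, F, J, Q]
Visit O; enqueue D → queue [A, H, I, K, G, F, J, Q, D]
Visit A → queue [H, I, K, G, F, J, Q, D]
Visit H → queue [I, K, G, F, J, Q, D]
Visit I → queue [K, G, F, J, Q, D]
Visit K → queue [G, F, J, Q, D]
Visit G → queue [F, J, Q, D]
Visit F → queue [J, Q, D]
Visit J → queue [Q, D]
Visit Q → queue [D]
Visit D → queue []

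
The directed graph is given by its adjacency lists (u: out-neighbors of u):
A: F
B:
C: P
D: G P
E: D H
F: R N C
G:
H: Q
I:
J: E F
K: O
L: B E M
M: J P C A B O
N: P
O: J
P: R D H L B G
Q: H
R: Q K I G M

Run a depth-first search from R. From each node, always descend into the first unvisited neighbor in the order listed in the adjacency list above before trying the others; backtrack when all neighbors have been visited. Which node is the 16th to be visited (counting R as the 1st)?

Visit R
R → Q
Q → H
R → K
K → O
O → J
J → E
E → D
D → G
D → P
P → L
L → B
L → M
M → C
M → A
A → F
F → N
R → I

Visit order: R, Q, H, K, O, J, E, D, G, P, L, B, M, C, A, F, N, I

F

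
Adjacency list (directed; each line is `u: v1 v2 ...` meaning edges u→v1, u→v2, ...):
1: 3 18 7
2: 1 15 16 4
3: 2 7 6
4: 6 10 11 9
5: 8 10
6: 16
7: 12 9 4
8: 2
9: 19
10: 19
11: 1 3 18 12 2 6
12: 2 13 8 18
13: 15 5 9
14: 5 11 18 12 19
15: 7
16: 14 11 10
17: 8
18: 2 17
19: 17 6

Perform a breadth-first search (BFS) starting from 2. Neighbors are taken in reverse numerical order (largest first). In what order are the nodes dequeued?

Visit 2; enqueue 16, 15, 4, 1 → queue [16, 15, 4, 1]
Visit 16; enqueue 14, 11, 10 → queue [15, 4, 1, 14, 11, 10]
Visit 15; enqueue 7 → queue [4, 1, 14, 11, 10, 7]
Visit 4; enqueue 9, 6 → queue [1, 14, 11, 10, 7, 9, 6]
Visit 1; enqueue 18, 3 → queue [14, 11, 10, 7, 9, 6, 18, 3]
Visit 14; enqueue 19, 12, 5 → queue [11, 10, 7, 9, 6, 18, 3, 19, 12, 5]
Visit 11 → queue [10, 7, 9, 6, 18, 3, 19, 12, 5]
Visit 10 → queue [7, 9, 6, 18, 3, 19, 12, 5]
Visit 7 → queue [9, 6, 18, 3, 19, 12, 5]
Visit 9 → queue [6, 18, 3, 19, 12, 5]
Visit 6 → queue [18, 3, 19, 12, 5]
Visit 18; enqueue 17 → queue [3, 19, 12, 5, 17]
Visit 3 → queue [19, 12, 5, 17]
Visit 19 → queue [12, 5, 17]
Visit 12; enqueue 13, 8 → queue [5, 17, 13, 8]
Visit 5 → queue [17, 13, 8]
Visit 17 → queue [13, 8]
Visit 13 → queue [8]
Visit 8 → queue []

2, 16, 15, 4, 1, 14, 11, 10, 7, 9, 6, 18, 3, 19, 12, 5, 17, 13, 8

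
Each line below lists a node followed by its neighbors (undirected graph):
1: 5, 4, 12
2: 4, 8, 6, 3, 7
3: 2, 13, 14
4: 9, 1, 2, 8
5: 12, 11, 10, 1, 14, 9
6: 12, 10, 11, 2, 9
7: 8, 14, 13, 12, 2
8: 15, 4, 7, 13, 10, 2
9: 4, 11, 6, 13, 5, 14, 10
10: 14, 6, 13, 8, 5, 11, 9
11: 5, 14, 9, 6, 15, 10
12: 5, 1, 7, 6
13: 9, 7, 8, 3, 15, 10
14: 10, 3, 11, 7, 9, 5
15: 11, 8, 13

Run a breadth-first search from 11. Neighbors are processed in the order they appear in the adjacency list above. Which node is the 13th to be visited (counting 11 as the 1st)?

13

Visit 11; enqueue 5, 14, 9, 6, 15, 10 → queue [5, 14, 9, 6, 15, 10]
Visit 5; enqueue 12, 1 → queue [14, 9, 6, 15, 10, 12, 1]
Visit 14; enqueue 3, 7 → queue [9, 6, 15, 10, 12, 1, 3, 7]
Visit 9; enqueue 4, 13 → queue [6, 15, 10, 12, 1, 3, 7, 4, 13]
Visit 6; enqueue 2 → queue [15, 10, 12, 1, 3, 7, 4, 13, 2]
Visit 15; enqueue 8 → queue [10, 12, 1, 3, 7, 4, 13, 2, 8]
Visit 10 → queue [12, 1, 3, 7, 4, 13, 2, 8]
Visit 12 → queue [1, 3, 7, 4, 13, 2, 8]
Visit 1 → queue [3, 7, 4, 13, 2, 8]
Visit 3 → queue [7, 4, 13, 2, 8]
Visit 7 → queue [4, 13, 2, 8]
Visit 4 → queue [13, 2, 8]
Visit 13 → queue [2, 8]
Visit 2 → queue [8]
Visit 8 → queue []

Visit order: 11, 5, 14, 9, 6, 15, 10, 12, 1, 3, 7, 4, 13, 2, 8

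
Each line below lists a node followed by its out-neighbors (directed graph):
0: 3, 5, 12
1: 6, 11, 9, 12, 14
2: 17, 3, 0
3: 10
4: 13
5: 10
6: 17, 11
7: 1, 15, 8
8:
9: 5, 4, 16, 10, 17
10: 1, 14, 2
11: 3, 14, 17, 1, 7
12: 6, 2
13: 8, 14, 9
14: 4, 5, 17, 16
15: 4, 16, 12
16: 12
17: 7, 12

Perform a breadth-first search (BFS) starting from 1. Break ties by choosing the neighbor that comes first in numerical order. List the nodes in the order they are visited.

1 -> 6 -> 9 -> 11 -> 12 -> 14 -> 17 -> 4 -> 5 -> 10 -> 16 -> 3 -> 7 -> 2 -> 13 -> 8 -> 15 -> 0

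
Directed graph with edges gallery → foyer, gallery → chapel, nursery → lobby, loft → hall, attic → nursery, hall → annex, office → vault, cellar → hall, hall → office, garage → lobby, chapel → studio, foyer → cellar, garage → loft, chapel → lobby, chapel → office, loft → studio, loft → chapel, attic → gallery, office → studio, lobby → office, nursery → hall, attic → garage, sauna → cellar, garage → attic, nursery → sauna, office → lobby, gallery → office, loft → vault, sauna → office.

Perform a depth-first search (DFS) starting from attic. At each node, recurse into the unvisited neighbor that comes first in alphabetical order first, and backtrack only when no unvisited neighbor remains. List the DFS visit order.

Visit attic
attic → gallery
gallery → chapel
chapel → lobby
lobby → office
office → studio
office → vault
gallery → foyer
foyer → cellar
cellar → hall
hall → annex
attic → garage
garage → loft
attic → nursery
nursery → sauna

attic -> gallery -> chapel -> lobby -> office -> studio -> vault -> foyer -> cellar -> hall -> annex -> garage -> loft -> nursery -> sauna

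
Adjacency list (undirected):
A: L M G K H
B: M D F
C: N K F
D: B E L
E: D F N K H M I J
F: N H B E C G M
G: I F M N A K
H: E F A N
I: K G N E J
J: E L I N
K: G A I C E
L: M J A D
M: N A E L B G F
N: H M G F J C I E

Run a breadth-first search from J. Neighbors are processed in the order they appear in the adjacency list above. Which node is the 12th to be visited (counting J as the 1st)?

Visit J; enqueue E, L, I, N → queue [E, L, I, N]
Visit E; enqueue D, F, K, H, M → queue [L, I, N, D, F, K, H, M]
Visit L; enqueue A → queue [I, N, D, F, K, H, M, A]
Visit I; enqueue G → queue [N, D, F, K, H, M, A, G]
Visit N; enqueue C → queue [D, F, K, H, M, A, G, C]
Visit D; enqueue B → queue [F, K, H, M, A, G, C, B]
Visit F → queue [K, H, M, A, G, C, B]
Visit K → queue [H, M, A, G, C, B]
Visit H → queue [M, A, G, C, B]
Visit M → queue [A, G, C, B]
Visit A → queue [G, C, B]
Visit G → queue [C, B]
Visit C → queue [B]
Visit B → queue []

Visit order: J, E, L, I, N, D, F, K, H, M, A, G, C, B

G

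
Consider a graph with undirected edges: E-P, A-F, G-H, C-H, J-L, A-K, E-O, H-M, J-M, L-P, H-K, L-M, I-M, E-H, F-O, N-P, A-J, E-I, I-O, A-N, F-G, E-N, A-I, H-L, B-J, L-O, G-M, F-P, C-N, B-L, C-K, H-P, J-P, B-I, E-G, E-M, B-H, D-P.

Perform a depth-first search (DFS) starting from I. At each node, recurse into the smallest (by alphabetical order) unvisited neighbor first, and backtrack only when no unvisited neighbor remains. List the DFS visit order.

Visit I
I → A
A → F
F → G
G → E
E → H
H → B
B → J
J → L
L → M
L → O
L → P
P → D
P → N
N → C
C → K

I → A → F → G → E → H → B → J → L → M → O → P → D → N → C → K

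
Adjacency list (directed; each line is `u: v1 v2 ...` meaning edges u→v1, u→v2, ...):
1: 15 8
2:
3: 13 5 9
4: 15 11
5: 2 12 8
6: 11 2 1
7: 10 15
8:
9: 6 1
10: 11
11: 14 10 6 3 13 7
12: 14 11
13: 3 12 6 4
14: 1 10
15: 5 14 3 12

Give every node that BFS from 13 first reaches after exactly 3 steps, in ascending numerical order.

7, 8, 10

Level 0: 13
Level 1: 3, 4, 6, 12
Level 2: 1, 2, 5, 9, 11, 14, 15
Level 3: 7, 8, 10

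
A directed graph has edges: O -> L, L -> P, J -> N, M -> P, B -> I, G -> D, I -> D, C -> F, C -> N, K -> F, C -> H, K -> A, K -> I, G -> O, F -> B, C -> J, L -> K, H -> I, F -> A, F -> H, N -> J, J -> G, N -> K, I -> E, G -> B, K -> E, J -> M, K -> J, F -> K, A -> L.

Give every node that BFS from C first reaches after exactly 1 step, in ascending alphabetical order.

F, H, J, N

Level 0: C
Level 1: F, H, J, N
Level 2: A, B, G, I, K, M
Level 3: D, E, L, O, P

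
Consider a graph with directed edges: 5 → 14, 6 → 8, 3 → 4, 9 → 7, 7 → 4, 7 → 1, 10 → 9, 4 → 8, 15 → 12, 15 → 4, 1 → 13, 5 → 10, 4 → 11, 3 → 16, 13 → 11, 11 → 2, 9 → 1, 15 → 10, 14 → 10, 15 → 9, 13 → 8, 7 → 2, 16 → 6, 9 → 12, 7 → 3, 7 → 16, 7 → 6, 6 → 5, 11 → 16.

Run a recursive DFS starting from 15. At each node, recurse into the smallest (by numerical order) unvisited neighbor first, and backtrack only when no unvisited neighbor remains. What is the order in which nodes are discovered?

Visit 15
15 → 4
4 → 8
4 → 11
11 → 2
11 → 16
16 → 6
6 → 5
5 → 10
10 → 9
9 → 1
1 → 13
9 → 7
7 → 3
9 → 12
5 → 14

15, 4, 8, 11, 2, 16, 6, 5, 10, 9, 1, 13, 7, 3, 12, 14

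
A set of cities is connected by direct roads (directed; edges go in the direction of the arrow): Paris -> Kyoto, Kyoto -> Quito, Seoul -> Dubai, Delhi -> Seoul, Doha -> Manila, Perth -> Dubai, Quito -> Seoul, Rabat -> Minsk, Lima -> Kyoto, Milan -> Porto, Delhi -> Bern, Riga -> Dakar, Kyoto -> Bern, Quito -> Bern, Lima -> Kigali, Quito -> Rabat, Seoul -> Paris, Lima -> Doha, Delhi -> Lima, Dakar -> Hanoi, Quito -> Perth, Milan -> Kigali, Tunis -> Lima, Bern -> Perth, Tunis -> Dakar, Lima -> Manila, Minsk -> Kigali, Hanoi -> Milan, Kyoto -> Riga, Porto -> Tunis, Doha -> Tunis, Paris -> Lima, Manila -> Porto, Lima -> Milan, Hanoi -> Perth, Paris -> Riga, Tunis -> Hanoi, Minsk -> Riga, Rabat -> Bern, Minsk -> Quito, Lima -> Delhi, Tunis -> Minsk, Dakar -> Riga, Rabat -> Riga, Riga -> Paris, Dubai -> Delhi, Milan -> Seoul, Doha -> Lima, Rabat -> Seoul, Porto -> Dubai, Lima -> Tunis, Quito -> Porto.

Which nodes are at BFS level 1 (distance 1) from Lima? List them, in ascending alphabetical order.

Level 0: Lima
Level 1: Delhi, Doha, Kigali, Kyoto, Manila, Milan, Tunis
Level 2: Bern, Dakar, Hanoi, Minsk, Porto, Quito, Riga, Seoul
Level 3: Dubai, Paris, Perth, Rabat

Delhi, Doha, Kigali, Kyoto, Manila, Milan, Tunis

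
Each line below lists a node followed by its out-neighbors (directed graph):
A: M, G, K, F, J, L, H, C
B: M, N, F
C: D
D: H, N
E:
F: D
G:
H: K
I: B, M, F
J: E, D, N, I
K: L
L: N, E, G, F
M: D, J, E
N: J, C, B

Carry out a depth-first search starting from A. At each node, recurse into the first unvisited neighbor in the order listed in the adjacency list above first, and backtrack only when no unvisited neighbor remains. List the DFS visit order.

A M D H K L N J E I B F C G

Visit A
A → M
M → D
D → H
H → K
K → L
L → N
N → J
J → E
J → I
I → B
B → F
N → C
L → G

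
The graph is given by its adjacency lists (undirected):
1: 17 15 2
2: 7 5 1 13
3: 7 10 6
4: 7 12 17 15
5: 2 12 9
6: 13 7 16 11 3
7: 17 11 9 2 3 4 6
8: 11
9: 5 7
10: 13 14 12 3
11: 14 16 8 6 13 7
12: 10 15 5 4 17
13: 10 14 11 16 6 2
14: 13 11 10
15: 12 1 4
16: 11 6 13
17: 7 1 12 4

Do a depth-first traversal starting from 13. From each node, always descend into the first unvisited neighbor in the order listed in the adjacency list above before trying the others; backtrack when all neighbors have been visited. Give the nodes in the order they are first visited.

Visit 13
13 → 10
10 → 14
14 → 11
11 → 16
16 → 6
6 → 7
7 → 17
17 → 1
1 → 15
15 → 12
12 → 5
5 → 2
5 → 9
12 → 4
7 → 3
11 → 8

13, 10, 14, 11, 16, 6, 7, 17, 1, 15, 12, 5, 2, 9, 4, 3, 8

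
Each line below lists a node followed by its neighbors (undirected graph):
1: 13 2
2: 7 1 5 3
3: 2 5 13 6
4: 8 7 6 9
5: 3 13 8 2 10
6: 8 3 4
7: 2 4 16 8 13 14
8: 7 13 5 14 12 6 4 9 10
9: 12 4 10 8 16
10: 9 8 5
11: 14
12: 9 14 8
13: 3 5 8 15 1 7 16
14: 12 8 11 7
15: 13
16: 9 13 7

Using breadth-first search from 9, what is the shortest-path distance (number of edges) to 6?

2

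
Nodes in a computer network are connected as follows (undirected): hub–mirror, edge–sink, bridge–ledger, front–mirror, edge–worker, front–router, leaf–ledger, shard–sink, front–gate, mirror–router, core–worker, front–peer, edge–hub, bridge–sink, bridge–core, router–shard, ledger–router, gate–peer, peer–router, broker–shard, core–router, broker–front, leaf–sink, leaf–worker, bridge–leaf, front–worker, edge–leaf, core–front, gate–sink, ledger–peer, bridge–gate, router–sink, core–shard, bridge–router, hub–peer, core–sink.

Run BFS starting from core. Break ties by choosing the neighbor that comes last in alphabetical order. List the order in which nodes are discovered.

Visit core; enqueue worker, sink, shard, router, front, bridge → queue [worker, sink, shard, router, front, bridge]
Visit worker; enqueue leaf, edge → queue [sink, shard, router, front, bridge, leaf, edge]
Visit sink; enqueue gate → queue [shard, router, front, bridge, leaf, edge, gate]
Visit shard; enqueue broker → queue [router, front, bridge, leaf, edge, gate, broker]
Visit router; enqueue peer, mirror, ledger → queue [front, bridge, leaf, edge, gate, broker, peer, mirror, ledger]
Visit front → queue [bridge, leaf, edge, gate, broker, peer, mirror, ledger]
Visit bridge → queue [leaf, edge, gate, broker, peer, mirror, ledger]
Visit leaf → queue [edge, gate, broker, peer, mirror, ledger]
Visit edge; enqueue hub → queue [gate, broker, peer, mirror, ledger, hub]
Visit gate → queue [broker, peer, mirror, ledger, hub]
Visit broker → queue [peer, mirror, ledger, hub]
Visit peer → queue [mirror, ledger, hub]
Visit mirror → queue [ledger, hub]
Visit ledger → queue [hub]
Visit hub → queue []

core → worker → sink → shard → router → front → bridge → leaf → edge → gate → broker → peer → mirror → ledger → hub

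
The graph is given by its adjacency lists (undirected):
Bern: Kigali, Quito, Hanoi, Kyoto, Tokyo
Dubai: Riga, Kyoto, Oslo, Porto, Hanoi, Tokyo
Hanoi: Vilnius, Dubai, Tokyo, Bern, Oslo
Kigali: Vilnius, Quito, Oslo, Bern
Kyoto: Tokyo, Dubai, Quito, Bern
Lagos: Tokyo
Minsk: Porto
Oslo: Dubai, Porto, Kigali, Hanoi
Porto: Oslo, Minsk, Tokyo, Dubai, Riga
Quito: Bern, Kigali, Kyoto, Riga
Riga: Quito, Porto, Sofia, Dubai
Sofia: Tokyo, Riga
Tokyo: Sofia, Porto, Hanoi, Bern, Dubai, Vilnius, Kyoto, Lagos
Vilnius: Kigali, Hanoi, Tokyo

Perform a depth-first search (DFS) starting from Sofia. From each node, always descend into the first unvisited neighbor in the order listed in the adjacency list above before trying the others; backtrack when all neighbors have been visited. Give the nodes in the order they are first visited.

Visit Sofia
Sofia → Tokyo
Tokyo → Porto
Porto → Oslo
Oslo → Dubai
Dubai → Riga
Riga → Quito
Quito → Bern
Bern → Kigali
Kigali → Vilnius
Vilnius → Hanoi
Bern → Kyoto
Porto → Minsk
Tokyo → Lagos

Sofia, Tokyo, Porto, Oslo, Dubai, Riga, Quito, Bern, Kigali, Vilnius, Hanoi, Kyoto, Minsk, Lagos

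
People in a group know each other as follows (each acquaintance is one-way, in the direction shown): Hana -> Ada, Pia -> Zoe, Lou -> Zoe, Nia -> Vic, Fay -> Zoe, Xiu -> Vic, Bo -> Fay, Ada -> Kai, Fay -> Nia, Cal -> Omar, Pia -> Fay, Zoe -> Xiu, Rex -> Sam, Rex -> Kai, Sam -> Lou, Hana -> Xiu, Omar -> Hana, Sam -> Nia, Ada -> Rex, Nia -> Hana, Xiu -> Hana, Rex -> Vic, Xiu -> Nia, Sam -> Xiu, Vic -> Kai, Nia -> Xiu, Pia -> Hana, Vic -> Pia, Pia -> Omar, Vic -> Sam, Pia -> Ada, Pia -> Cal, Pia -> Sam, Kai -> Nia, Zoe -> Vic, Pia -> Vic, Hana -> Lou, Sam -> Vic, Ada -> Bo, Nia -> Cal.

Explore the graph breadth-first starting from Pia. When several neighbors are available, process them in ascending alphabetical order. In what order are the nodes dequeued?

Pia -> Ada -> Cal -> Fay -> Hana -> Omar -> Sam -> Vic -> Zoe -> Bo -> Kai -> Rex -> Nia -> Lou -> Xiu

Visit Pia; enqueue Ada, Cal, Fay, Hana, Omar, Sam, Vic, Zoe → queue [Ada, Cal, Fay, Hana, Omar, Sam, Vic, Zoe]
Visit Ada; enqueue Bo, Kai, Rex → queue [Cal, Fay, Hana, Omar, Sam, Vic, Zoe, Bo, Kai, Rex]
Visit Cal → queue [Fay, Hana, Omar, Sam, Vic, Zoe, Bo, Kai, Rex]
Visit Fay; enqueue Nia → queue [Hana, Omar, Sam, Vic, Zoe, Bo, Kai, Rex, Nia]
Visit Hana; enqueue Lou, Xiu → queue [Omar, Sam, Vic, Zoe, Bo, Kai, Rex, Nia, Lou, Xiu]
Visit Omar → queue [Sam, Vic, Zoe, Bo, Kai, Rex, Nia, Lou, Xiu]
Visit Sam → queue [Vic, Zoe, Bo, Kai, Rex, Nia, Lou, Xiu]
Visit Vic → queue [Zoe, Bo, Kai, Rex, Nia, Lou, Xiu]
Visit Zoe → queue [Bo, Kai, Rex, Nia, Lou, Xiu]
Visit Bo → queue [Kai, Rex, Nia, Lou, Xiu]
Visit Kai → queue [Rex, Nia, Lou, Xiu]
Visit Rex → queue [Nia, Lou, Xiu]
Visit Nia → queue [Lou, Xiu]
Visit Lou → queue [Xiu]
Visit Xiu → queue []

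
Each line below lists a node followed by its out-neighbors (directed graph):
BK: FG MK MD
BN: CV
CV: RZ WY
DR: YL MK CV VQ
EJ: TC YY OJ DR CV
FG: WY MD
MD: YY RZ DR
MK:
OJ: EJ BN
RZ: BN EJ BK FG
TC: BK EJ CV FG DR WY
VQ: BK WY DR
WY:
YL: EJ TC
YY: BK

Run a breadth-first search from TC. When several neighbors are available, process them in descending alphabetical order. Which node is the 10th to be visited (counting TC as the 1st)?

Visit TC; enqueue WY, FG, EJ, DR, CV, BK → queue [WY, FG, EJ, DR, CV, BK]
Visit WY → queue [FG, EJ, DR, CV, BK]
Visit FG; enqueue MD → queue [EJ, DR, CV, BK, MD]
Visit EJ; enqueue YY, OJ → queue [DR, CV, BK, MD, YY, OJ]
Visit DR; enqueue YL, VQ, MK → queue [CV, BK, MD, YY, OJ, YL, VQ, MK]
Visit CV; enqueue RZ → queue [BK, MD, YY, OJ, YL, VQ, MK, RZ]
Visit BK → queue [MD, YY, OJ, YL, VQ, MK, RZ]
Visit MD → queue [YY, OJ, YL, VQ, MK, RZ]
Visit YY → queue [OJ, YL, VQ, MK, RZ]
Visit OJ; enqueue BN → queue [YL, VQ, MK, RZ, BN]
Visit YL → queue [VQ, MK, RZ, BN]
Visit VQ → queue [MK, RZ, BN]
Visit MK → queue [RZ, BN]
Visit RZ → queue [BN]
Visit BN → queue []

Visit order: TC, WY, FG, EJ, DR, CV, BK, MD, YY, OJ, YL, VQ, MK, RZ, BN

OJ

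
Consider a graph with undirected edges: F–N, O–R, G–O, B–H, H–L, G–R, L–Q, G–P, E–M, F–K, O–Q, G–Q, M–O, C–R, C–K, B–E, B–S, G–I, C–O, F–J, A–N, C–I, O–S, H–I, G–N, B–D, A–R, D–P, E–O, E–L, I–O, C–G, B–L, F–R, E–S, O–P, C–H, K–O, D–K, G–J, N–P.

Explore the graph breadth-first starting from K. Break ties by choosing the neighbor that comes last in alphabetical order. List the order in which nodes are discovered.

K → O → F → D → C → S → R → Q → P → M → I → G → E → N → J → B → H → A → L

Visit K; enqueue O, F, D, C → queue [O, F, D, C]
Visit O; enqueue S, R, Q, P, M, I, G, E → queue [F, D, C, S, R, Q, P, M, I, G, E]
Visit F; enqueue N, J → queue [D, C, S, R, Q, P, M, I, G, E, N, J]
Visit D; enqueue B → queue [C, S, R, Q, P, M, I, G, E, N, J, B]
Visit C; enqueue H → queue [S, R, Q, P, M, I, G, E, N, J, B, H]
Visit S → queue [R, Q, P, M, I, G, E, N, J, B, H]
Visit R; enqueue A → queue [Q, P, M, I, G, E, N, J, B, H, A]
Visit Q; enqueue L → queue [P, M, I, G, E, N, J, B, H, A, L]
Visit P → queue [M, I, G, E, N, J, B, H, A, L]
Visit M → queue [I, G, E, N, J, B, H, A, L]
Visit I → queue [G, E, N, J, B, H, A, L]
Visit G → queue [E, N, J, B, H, A, L]
Visit E → queue [N, J, B, H, A, L]
Visit N → queue [J, B, H, A, L]
Visit J → queue [B, H, A, L]
Visit B → queue [H, A, L]
Visit H → queue [A, L]
Visit A → queue [L]
Visit L → queue []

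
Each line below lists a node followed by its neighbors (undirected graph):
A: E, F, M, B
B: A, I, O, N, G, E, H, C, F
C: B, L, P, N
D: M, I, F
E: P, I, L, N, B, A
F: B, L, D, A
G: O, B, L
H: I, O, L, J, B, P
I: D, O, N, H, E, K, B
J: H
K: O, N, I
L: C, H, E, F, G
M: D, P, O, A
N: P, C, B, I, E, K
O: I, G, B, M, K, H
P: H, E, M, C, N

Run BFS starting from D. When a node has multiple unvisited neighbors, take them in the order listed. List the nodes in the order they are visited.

D -> M -> I -> F -> P -> O -> A -> N -> H -> E -> K -> B -> L -> C -> G -> J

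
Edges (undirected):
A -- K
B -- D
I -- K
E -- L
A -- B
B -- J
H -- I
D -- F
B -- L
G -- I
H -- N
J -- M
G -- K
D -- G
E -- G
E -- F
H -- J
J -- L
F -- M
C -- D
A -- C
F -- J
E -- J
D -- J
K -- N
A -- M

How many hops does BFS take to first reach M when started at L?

Level 0: L
Level 1: B, E, J
Level 2: A, D, F, G, H, M
Level 3: C, I, K, N
M first appears at level 2.

2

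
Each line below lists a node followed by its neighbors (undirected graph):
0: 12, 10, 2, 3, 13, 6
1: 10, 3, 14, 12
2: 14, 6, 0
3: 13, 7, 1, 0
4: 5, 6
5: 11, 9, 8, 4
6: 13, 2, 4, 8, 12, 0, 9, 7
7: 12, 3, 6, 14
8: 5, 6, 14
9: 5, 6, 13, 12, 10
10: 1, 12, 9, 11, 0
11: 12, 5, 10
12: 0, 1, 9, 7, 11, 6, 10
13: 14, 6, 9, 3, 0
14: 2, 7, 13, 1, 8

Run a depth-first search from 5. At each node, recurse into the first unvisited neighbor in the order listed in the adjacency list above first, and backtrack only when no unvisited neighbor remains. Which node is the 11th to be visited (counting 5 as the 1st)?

6

Visit 5
5 → 11
11 → 12
12 → 0
0 → 10
10 → 1
1 → 3
3 → 13
13 → 14
14 → 2
2 → 6
6 → 4
6 → 8
6 → 9
6 → 7

Visit order: 5, 11, 12, 0, 10, 1, 3, 13, 14, 2, 6, 4, 8, 9, 7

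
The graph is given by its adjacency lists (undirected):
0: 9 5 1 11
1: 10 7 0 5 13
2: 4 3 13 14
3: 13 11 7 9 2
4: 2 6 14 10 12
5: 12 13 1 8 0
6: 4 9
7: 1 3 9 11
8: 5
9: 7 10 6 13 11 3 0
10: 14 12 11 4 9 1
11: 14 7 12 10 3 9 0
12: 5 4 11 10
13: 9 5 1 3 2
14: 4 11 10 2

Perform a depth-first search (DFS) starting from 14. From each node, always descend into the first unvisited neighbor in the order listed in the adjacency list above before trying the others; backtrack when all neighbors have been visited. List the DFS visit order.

Visit 14
14 → 4
4 → 2
2 → 3
3 → 13
13 → 9
9 → 7
7 → 1
1 → 10
10 → 12
12 → 5
5 → 8
5 → 0
0 → 11
9 → 6

14 -> 4 -> 2 -> 3 -> 13 -> 9 -> 7 -> 1 -> 10 -> 12 -> 5 -> 8 -> 0 -> 11 -> 6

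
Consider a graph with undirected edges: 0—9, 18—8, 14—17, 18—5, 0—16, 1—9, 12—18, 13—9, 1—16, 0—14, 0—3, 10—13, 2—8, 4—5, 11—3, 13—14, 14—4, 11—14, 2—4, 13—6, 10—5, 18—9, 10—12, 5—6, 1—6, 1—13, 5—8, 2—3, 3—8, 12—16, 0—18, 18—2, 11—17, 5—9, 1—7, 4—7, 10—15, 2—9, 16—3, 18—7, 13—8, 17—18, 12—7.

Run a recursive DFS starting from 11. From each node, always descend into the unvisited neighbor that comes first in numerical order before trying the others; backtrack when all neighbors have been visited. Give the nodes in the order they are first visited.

Visit 11
11 → 3
3 → 0
0 → 9
9 → 1
1 → 6
6 → 5
5 → 4
4 → 2
2 → 8
8 → 13
13 → 10
10 → 12
12 → 7
7 → 18
18 → 17
17 → 14
12 → 16
10 → 15

11 → 3 → 0 → 9 → 1 → 6 → 5 → 4 → 2 → 8 → 13 → 10 → 12 → 7 → 18 → 17 → 14 → 16 → 15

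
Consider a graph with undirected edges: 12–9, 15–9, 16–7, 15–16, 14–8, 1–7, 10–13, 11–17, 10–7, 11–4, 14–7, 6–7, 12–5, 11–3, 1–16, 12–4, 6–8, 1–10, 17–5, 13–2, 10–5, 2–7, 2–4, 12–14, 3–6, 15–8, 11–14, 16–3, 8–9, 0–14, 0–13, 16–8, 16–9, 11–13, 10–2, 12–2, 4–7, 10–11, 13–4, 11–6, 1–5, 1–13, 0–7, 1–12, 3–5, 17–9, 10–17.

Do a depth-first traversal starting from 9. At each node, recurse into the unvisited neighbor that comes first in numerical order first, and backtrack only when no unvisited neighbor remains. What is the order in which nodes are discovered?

9, 8, 6, 3, 5, 1, 7, 0, 13, 2, 4, 11, 10, 17, 14, 12, 16, 15

Visit 9
9 → 8
8 → 6
6 → 3
3 → 5
5 → 1
1 → 7
7 → 0
0 → 13
13 → 2
2 → 4
4 → 11
11 → 10
10 → 17
11 → 14
14 → 12
7 → 16
16 → 15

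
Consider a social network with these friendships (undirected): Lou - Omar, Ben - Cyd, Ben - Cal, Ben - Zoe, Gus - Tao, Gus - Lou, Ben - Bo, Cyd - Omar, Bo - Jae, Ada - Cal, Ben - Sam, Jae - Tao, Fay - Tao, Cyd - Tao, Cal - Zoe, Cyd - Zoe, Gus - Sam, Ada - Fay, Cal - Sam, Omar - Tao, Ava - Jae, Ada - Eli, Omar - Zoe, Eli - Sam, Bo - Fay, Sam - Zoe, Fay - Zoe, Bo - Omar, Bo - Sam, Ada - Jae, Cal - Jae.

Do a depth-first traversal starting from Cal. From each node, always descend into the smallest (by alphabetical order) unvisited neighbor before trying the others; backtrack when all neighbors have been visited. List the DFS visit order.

Cal, Ada, Eli, Sam, Ben, Bo, Fay, Tao, Cyd, Omar, Lou, Gus, Zoe, Jae, Ava

Visit Cal
Cal → Ada
Ada → Eli
Eli → Sam
Sam → Ben
Ben → Bo
Bo → Fay
Fay → Tao
Tao → Cyd
Cyd → Omar
Omar → Lou
Lou → Gus
Omar → Zoe
Tao → Jae
Jae → Ava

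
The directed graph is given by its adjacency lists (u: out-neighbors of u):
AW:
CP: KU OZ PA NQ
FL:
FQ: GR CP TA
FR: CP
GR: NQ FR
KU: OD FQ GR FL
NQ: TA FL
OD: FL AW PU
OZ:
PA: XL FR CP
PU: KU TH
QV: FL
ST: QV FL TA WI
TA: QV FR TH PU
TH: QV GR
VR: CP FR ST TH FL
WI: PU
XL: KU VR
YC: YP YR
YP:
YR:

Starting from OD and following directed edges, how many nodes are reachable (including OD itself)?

BFS from OD visits: OD, AW, FL, PU, KU, TH, FQ, GR, QV, CP, TA, FR, NQ, OZ, PA, XL, VR, ST, WI
Reachable nodes: 19 of 22 total.

19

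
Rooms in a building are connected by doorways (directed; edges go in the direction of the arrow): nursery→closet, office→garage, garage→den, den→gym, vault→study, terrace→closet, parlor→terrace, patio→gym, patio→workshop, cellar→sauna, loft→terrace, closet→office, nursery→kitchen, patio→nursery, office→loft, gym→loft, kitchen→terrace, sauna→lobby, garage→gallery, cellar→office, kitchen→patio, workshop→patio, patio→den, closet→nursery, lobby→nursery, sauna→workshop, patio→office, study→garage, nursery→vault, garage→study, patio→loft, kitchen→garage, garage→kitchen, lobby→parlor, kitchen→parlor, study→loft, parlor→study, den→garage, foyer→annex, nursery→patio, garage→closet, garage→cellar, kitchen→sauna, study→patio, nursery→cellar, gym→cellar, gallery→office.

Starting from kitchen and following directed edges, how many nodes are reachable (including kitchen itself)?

BFS from kitchen visits: kitchen, garage, parlor, patio, sauna, terrace, cellar, closet, den, gallery, study, gym, loft, nursery, office, workshop, lobby, vault
Reachable nodes: 18 of 20 total.

18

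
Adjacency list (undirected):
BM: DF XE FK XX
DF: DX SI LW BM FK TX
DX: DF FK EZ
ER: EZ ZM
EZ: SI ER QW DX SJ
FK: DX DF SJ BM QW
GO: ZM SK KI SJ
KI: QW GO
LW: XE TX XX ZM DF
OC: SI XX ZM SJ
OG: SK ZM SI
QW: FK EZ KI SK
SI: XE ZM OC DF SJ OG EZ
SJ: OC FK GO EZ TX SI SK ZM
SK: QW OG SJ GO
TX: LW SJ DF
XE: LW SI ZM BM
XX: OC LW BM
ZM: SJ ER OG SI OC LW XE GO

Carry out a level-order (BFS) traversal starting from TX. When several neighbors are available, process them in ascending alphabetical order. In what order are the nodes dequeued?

TX, DF, LW, SJ, BM, DX, FK, SI, XE, XX, ZM, EZ, GO, OC, SK, QW, OG, ER, KI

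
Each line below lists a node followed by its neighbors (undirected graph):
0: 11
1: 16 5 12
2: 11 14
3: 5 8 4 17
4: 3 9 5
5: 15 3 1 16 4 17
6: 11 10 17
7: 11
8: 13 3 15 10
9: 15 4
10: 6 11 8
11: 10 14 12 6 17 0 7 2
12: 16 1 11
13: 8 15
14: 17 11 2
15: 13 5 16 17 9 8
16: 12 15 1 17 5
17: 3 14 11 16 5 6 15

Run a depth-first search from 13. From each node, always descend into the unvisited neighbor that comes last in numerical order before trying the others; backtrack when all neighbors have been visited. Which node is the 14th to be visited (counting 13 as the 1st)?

Visit 13
13 → 15
15 → 17
17 → 16
16 → 12
12 → 11
11 → 14
14 → 2
11 → 10
10 → 8
8 → 3
3 → 5
5 → 4
4 → 9
5 → 1
10 → 6
11 → 7
11 → 0

Visit order: 13, 15, 17, 16, 12, 11, 14, 2, 10, 8, 3, 5, 4, 9, 1, 6, 7, 0

9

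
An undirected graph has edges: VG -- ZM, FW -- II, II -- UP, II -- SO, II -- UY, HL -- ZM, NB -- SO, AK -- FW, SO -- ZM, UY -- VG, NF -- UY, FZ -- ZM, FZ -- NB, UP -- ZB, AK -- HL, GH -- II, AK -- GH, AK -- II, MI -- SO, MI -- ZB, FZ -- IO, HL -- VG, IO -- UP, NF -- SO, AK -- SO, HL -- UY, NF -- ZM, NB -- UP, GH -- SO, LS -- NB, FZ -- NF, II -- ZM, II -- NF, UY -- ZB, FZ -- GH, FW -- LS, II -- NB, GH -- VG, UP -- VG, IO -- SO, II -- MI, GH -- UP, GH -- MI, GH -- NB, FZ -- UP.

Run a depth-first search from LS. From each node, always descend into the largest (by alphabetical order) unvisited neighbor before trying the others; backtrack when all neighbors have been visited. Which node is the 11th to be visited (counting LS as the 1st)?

Visit LS
LS → NB
NB → UP
UP → ZB
ZB → UY
UY → VG
VG → ZM
ZM → SO
SO → NF
NF → II
II → MI
MI → GH
GH → FZ
FZ → IO
GH → AK
AK → HL
AK → FW

Visit order: LS, NB, UP, ZB, UY, VG, ZM, SO, NF, II, MI, GH, FZ, IO, AK, HL, FW

MI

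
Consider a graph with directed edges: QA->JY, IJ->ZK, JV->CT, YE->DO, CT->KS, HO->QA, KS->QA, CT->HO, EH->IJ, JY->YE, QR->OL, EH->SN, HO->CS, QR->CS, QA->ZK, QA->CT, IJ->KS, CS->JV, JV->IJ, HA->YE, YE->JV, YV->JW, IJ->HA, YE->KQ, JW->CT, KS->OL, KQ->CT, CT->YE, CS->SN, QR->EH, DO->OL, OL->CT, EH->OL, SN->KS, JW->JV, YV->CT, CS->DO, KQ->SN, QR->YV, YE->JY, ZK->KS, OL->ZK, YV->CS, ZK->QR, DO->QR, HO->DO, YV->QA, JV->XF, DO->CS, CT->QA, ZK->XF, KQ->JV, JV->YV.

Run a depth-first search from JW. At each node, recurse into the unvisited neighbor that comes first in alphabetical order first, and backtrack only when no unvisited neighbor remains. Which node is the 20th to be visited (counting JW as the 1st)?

EH

Visit JW
JW → CT
CT → HO
HO → CS
CS → DO
DO → OL
OL → ZK
ZK → KS
KS → QA
QA → JY
JY → YE
YE → JV
JV → IJ
IJ → HA
JV → XF
JV → YV
YE → KQ
KQ → SN
ZK → QR
QR → EH

Visit order: JW, CT, HO, CS, DO, OL, ZK, KS, QA, JY, YE, JV, IJ, HA, XF, YV, KQ, SN, QR, EH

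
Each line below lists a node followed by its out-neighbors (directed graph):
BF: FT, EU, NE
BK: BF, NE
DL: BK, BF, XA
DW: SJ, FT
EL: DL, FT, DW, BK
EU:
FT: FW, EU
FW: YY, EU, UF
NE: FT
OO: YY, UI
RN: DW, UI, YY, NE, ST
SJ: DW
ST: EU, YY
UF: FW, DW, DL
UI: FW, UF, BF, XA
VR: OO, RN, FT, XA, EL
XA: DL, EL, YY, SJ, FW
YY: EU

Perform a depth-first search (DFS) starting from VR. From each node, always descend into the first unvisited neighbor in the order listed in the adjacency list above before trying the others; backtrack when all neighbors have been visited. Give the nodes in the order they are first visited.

VR, OO, YY, EU, UI, FW, UF, DW, SJ, FT, DL, BK, BF, NE, XA, EL, RN, ST

Visit VR
VR → OO
OO → YY
YY → EU
OO → UI
UI → FW
FW → UF
UF → DW
DW → SJ
DW → FT
UF → DL
DL → BK
BK → BF
BF → NE
DL → XA
XA → EL
VR → RN
RN → ST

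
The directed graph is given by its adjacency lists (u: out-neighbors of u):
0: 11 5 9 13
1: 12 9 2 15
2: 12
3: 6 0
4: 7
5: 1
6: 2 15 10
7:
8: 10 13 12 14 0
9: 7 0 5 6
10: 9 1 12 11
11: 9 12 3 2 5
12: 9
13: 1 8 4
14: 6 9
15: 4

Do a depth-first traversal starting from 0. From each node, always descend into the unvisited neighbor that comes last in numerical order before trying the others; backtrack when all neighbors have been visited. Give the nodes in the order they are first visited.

0, 13, 8, 14, 9, 7, 6, 15, 4, 10, 12, 11, 5, 1, 2, 3

Visit 0
0 → 13
13 → 8
8 → 14
14 → 9
9 → 7
9 → 6
6 → 15
15 → 4
6 → 10
10 → 12
10 → 11
11 → 5
5 → 1
1 → 2
11 → 3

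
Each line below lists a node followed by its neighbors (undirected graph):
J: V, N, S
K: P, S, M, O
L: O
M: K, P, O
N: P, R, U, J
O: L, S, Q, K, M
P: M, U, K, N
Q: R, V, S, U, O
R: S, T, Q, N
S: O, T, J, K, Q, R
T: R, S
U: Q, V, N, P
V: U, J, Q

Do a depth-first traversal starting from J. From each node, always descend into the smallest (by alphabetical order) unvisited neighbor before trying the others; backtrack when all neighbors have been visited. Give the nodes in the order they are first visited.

Visit J
J → N
N → P
P → K
K → M
M → O
O → L
O → Q
Q → R
R → S
S → T
Q → U
U → V

J, N, P, K, M, O, L, Q, R, S, T, U, V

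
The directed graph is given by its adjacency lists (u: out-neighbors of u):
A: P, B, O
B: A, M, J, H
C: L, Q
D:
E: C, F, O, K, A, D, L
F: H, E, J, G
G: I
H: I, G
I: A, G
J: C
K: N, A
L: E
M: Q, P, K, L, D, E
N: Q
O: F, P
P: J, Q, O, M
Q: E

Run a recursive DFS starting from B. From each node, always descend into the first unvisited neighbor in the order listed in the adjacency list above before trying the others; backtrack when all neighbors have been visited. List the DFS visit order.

Visit B
B → A
A → P
P → J
J → C
C → L
L → E
E → F
F → H
H → I
I → G
E → O
E → K
K → N
N → Q
E → D
P → M

B, A, P, J, C, L, E, F, H, I, G, O, K, N, Q, D, M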